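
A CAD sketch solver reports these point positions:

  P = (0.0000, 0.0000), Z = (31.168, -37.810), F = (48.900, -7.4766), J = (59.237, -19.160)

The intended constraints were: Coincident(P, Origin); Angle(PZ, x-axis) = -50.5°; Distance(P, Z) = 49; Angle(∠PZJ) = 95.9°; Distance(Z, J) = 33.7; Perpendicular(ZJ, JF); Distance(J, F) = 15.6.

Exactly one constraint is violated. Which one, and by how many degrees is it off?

Perpendicular(ZJ, JF) — off by 7.90°.

P = (0.00, 0.00) ✓; PZ at -50.50° ✓; |PZ| = 49.00 ✓; ∠PZJ = 95.90° ✓; |ZJ| = 33.70 ✓; ∠(ZJ, JF) = 97.90° ✗; |JF| = 15.60 ✓.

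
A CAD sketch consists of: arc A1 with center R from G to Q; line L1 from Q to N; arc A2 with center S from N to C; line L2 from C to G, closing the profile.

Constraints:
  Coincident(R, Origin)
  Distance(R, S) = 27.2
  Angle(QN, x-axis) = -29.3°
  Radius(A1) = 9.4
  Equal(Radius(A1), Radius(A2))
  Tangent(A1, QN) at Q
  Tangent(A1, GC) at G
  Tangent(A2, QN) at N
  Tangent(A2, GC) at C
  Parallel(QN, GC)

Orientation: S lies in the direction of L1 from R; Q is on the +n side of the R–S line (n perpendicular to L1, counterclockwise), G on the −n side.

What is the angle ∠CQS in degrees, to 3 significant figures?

15.6°

Tangency of A1 to both parallel lines with radius 9.4 puts Q and G at R ± 9.4·n: Q = (4.60, 8.20), G = (-4.60, -8.20). Equal radii place N and C the same way about S: N = S + 9.4·n = (28.3, -5.11), C = S − 9.4·n = (19.1, -21.5). Then cos ∠CQS = QC·QS / (|QC||QS|), giving 15.6°.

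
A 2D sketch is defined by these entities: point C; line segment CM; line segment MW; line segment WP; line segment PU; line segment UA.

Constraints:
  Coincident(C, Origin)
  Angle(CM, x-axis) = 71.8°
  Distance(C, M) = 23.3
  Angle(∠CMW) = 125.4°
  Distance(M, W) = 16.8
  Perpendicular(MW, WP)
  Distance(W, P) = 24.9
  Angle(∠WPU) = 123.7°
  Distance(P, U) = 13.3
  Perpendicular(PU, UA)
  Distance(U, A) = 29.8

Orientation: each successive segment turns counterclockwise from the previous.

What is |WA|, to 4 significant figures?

28.60

C is at the origin; CM runs at 71.8° with length 23.3, so M = (7.277, 22.13). ∠CMW = 125.4° gives MW at 126.4° from the x-axis; with |MW| = 16.8, W = (-2.692, 35.66). MW ⟂ WP, so WP runs at -143.6°; with |WP| = 24.9, P = (-22.73, 20.88). ∠WPU = 123.7° gives PU at -87.30° from the x-axis; with |PU| = 13.3, U = (-22.11, 7.595). PU ⟂ UA, so UA runs at 2.700°; with |UA| = 29.8, A = (7.660, 8.999). Then |WA| = |A − W| = 28.60.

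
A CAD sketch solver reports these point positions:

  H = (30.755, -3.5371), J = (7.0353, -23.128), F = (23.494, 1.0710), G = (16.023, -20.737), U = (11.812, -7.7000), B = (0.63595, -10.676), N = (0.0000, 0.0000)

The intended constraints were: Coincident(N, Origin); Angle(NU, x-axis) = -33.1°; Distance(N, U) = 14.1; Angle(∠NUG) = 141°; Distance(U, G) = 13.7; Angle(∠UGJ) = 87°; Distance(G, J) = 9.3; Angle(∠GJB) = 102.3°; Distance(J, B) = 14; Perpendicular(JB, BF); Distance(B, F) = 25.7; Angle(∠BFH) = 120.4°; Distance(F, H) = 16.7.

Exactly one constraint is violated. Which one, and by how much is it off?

Distance(F, H) = 16.7 — off by 8.10.

N = (0.00, 0.00) ✓; NU at -33.10° ✓; |NU| = 14.10 ✓; ∠NUG = 141.0° ✓; |UG| = 13.70 ✓; ∠UGJ = 87.00° ✓; |GJ| = 9.300 ✓; ∠GJB = 102.3° ✓; |JB| = 14.00 ✓; ∠(JB, BF) = 90.00° ✓; |BF| = 25.70 ✓; ∠BFH = 120.4° ✓; |FH| = 8.600 ✗.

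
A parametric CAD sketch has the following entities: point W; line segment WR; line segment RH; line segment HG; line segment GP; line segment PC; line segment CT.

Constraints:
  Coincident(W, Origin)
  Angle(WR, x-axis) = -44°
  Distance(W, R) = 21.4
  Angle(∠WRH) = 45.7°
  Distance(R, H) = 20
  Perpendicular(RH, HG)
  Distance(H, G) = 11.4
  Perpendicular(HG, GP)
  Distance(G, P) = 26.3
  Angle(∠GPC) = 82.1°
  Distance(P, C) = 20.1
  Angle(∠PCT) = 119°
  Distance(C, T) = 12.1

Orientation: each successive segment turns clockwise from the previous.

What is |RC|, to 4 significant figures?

9.215

W is at the origin; WR runs at -44.0° with length 21.4, so R = (15.39, -14.87). ∠WRH = 45.7° gives RH at -178.3° from the x-axis; with |RH| = 20.0, H = (-4.597, -15.46). RH is perpendicular to HG, so HG runs at 91.70°; with |HG| = 11.4, G = (-4.936, -4.064). The perpendicularity gives GP at right angles to HG, so GP runs at 1.700°; with |GP| = 26.3, P = (21.35, -3.284). ∠GPC = 82.1° gives PC at -96.20° from the x-axis; with |PC| = 20.1, C = (19.18, -23.27). Then |RC| = |C − R| = 9.215.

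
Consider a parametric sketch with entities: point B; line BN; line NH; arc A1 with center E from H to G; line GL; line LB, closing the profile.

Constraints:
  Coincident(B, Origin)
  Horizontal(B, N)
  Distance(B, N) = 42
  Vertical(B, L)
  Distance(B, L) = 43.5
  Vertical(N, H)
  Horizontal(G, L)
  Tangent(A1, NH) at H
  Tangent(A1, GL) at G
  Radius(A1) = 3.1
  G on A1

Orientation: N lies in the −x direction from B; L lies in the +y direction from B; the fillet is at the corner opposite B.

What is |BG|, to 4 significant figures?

58.36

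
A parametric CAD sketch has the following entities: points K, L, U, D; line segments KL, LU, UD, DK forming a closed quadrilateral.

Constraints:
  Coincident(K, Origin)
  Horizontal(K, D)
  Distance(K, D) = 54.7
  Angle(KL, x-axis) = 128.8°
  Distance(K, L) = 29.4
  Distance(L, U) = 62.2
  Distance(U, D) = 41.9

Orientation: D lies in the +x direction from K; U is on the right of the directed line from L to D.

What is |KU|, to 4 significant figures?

32.80

Checks: |LU| = 62.20 ✓; |UD| = 41.90 ✓.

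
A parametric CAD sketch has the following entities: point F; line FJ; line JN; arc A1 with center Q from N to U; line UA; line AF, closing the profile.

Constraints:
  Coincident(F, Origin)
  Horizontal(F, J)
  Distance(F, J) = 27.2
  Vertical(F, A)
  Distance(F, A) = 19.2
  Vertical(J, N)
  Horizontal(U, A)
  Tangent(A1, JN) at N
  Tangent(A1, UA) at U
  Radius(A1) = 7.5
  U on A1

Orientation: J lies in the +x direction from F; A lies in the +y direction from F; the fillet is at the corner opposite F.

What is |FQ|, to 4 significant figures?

22.91

F is at the origin; FJ is horizontal with |FJ| = 27.2 and J on the +x side, so J = (27.20, 0.000). FA is vertical with |FA| = 19.2 and A on the +y side, so A = (0.000, 19.20). The virtual corner opposite F is at (27.20, 19.20). The tangent condition forces QN to be normal to JN and tangency of A1 to UA means the radius QU is perpendicular to UA, with radius 7.5, so the center Q sits 7.5 in from both sides at Q = (19.70, 11.70). Then |FQ| = |Q − F| = 22.91.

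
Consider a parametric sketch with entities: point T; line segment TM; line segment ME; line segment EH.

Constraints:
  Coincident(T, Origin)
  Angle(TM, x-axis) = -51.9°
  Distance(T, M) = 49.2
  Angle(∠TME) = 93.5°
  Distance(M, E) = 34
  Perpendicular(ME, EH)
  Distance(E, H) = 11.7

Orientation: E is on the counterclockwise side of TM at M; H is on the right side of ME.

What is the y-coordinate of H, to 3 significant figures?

-29.0

∠TME = 93.5°, so ME runs at -51.9° + (180° − 93.5°) = 34.6° from the x-axis; with |ME| = 34.0, E = M + 34.0·(cos 34.6°, sin 34.6°) = (58.3, -19.4). The perpendicularity gives EH at right angles to ME; with |EH| = 11.7 on the right of ME, H = E + 11.7·(0.568, -0.823) = (65.0, -29.0). So H.y = -29.0.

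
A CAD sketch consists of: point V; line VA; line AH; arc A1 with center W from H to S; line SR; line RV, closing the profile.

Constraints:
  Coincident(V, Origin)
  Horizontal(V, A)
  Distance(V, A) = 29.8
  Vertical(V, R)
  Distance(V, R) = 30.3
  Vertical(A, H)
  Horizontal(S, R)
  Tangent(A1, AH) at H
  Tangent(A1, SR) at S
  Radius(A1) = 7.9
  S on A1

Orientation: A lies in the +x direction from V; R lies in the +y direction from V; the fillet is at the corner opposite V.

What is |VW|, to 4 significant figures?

31.33

VR is vertical with |VR| = 30.3 and R on the +y side, so R = (0.000, 30.30). The virtual corner opposite V is at (29.80, 30.30). A1 meets AH tangentially, so WH is at right angles to AH and A1 meets SR tangentially, so WS is at right angles to SR, with radius 7.9, so the center W sits 7.9 in from both sides at W = (21.90, 22.40). Then |VW| = |W − V| = 31.33.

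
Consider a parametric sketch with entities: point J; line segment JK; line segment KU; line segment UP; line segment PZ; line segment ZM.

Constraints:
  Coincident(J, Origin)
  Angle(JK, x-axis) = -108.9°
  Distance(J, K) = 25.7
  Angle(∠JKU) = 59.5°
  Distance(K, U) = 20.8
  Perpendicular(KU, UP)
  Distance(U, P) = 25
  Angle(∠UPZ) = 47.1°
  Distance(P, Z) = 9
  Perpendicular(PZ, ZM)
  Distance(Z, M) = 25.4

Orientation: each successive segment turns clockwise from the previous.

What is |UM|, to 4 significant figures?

10.70

∠UPZ = 47.1° gives PZ at -92.30° from the x-axis; with |PZ| = 9.0, Z = (-3.240, -1.245). The perpendicularity gives ZM at right angles to PZ, so ZM runs at 177.7°; with |ZM| = 25.4, M = (-28.62, -0.2256). Then |UM| = |M − U| = 10.70.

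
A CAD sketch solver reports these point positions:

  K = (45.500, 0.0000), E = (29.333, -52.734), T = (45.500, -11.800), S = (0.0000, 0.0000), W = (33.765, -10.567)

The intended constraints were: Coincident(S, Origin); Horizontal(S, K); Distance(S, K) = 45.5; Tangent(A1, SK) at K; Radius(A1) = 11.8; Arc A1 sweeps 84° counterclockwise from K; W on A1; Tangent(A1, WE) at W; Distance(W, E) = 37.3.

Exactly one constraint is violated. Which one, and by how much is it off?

Distance(W, E) = 37.3 — off by 5.10.

S = (0.00, 0.00) ✓; S.y = 0.00, K.y = 0.00 ✓; |SK| = 45.50 ✓; ∠(TK, KS) = 90.00° ✓; |TK| = 11.80 ✓; bearing(T→W) − bearing(T→K) = 84.00° ✓; |TW| = 11.80 ✓; ∠(TW, WE) = 90.00° ✓; |WE| = 42.40 ✗.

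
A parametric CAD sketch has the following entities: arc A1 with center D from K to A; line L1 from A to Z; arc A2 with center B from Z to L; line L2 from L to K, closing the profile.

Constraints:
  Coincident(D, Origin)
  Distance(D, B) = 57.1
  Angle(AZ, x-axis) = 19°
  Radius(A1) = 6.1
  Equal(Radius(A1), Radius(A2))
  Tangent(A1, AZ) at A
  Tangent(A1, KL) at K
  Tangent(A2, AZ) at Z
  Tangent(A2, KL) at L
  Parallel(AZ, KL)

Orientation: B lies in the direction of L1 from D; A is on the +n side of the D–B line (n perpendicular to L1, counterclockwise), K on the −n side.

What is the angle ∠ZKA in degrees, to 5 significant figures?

77.940°

Tangency of A1 to both parallel lines with radius 6.1 puts A and K at D ± 6.1·n: A = (-1.9860, 5.7677), K = (1.9860, -5.7677). Equal radii place Z and L the same way about B: Z = B + 6.1·n = (52.003, 24.358), L = B − 6.1·n = (55.975, 12.822). Then cos ∠ZKA = KZ·KA / (|KZ||KA|), giving 77.940°.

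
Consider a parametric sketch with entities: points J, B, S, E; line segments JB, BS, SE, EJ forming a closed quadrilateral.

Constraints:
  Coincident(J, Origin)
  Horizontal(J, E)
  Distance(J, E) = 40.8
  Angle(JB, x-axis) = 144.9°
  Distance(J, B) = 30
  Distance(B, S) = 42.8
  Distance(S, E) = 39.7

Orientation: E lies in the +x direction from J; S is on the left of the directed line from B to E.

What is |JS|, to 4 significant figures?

34.87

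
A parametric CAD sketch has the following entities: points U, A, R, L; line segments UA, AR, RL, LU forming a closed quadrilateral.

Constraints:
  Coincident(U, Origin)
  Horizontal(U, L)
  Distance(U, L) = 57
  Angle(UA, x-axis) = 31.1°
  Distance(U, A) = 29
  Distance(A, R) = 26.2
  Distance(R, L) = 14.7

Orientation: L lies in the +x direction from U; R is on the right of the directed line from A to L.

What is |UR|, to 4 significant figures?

43.05

U is at the origin; U and L share the same y with |UL| = 57.0 and L in +x, so L = (57.0, 0). UA runs at 31.1° with |UA| = 29.0, so A = (24.83, 14.98). R is determined by |AR| = 26.2 and |RL| = 14.7 together: it lies at the intersection of circle(A, 26.2) and circle(L, 14.7). With |AL| = 35.48, the foot of the radical line on AL is 24.37 from A and the perpendicular offset is √(26.2² − 24.37²) = 9.620. Taking the right-of-AL solution: R = (42.86, -4.029).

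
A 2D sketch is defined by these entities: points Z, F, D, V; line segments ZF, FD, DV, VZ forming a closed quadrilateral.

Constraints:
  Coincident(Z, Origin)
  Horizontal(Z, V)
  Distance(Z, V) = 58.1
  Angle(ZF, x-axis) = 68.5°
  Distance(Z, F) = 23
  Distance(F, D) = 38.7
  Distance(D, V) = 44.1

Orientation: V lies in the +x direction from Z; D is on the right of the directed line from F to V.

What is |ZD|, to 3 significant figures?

23.7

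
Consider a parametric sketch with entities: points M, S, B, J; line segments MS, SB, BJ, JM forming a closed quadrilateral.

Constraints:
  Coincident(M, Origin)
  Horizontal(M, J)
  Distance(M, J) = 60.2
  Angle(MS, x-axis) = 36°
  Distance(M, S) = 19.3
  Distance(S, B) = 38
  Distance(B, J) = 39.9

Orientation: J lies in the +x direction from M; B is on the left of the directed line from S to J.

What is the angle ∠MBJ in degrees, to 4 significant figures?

74.19°

M is at the origin; MJ is horizontal with |MJ| = 60.2 and J in +x, so J = (60.2, 0). MS runs at 36.0° with |MS| = 19.3, so S = (15.61, 11.34). B is determined by |SB| = 38.0 and |BJ| = 39.9 together: it lies at the intersection of circle(S, 38.0) and circle(J, 39.9). With |SJ| = 46.01, the foot of the radical line on SJ is 21.39 from S and the perpendicular offset is √(38.0² − 21.39²) = 31.40. Taking the left-of-SJ solution: B = (44.09, 36.50).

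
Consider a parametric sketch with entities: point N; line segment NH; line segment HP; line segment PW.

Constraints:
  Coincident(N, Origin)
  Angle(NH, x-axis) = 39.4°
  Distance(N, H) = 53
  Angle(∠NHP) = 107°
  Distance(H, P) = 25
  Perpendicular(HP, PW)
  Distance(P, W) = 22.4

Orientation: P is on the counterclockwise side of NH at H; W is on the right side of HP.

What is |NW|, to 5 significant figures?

83.554

∠NHP = 107.0°, so HP runs at 39.4° + (180° − 107.0°) = 112.40° from the x-axis; with |HP| = 25.0, P = H + 25.0·(cos 112.40°, sin 112.40°) = (31.428, 56.754). HP ⟂ PW; with |PW| = 22.4 on the right of HP, W = P + 22.4·(0.92455, 0.38107) = (52.138, 65.290). Then |NW| = |W − N| = 83.554.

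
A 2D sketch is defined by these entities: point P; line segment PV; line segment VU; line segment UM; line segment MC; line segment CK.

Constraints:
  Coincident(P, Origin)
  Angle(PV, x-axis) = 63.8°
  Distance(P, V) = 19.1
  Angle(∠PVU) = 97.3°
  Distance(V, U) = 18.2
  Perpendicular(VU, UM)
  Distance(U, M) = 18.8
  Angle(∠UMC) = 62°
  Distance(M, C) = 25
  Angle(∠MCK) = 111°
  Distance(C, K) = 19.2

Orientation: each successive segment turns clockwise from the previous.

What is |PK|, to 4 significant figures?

30.95

∠UMC = 62.0° gives MC at 133.1° from the x-axis; with |MC| = 25.0, C = (2.480, 11.71). ∠MCK = 111.0° gives CK at 64.10° from the x-axis; with |CK| = 19.2, K = (10.87, 28.98). Then |PK| = |K − P| = 30.95.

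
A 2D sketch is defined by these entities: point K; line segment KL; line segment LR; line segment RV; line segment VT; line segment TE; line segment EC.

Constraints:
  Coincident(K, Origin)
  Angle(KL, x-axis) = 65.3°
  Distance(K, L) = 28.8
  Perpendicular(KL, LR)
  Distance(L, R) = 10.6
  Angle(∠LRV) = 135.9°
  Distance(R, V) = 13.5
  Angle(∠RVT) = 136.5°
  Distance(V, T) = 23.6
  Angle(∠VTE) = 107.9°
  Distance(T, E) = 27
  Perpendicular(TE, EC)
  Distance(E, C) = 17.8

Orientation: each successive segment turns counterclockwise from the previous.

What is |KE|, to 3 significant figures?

14.1

K is at the origin; KL runs at 65.3° with length 28.8, so L = (12.0, 26.2). KL is perpendicular to LR, so LR runs at 155°; with |LR| = 10.6, R = (2.40, 30.6). ∠LRV = 135.9° gives RV at -161° from the x-axis; with |RV| = 13.5, V = (-10.3, 26.1). ∠RVT = 136.5° gives VT at -117° from the x-axis; with |VT| = 23.6, T = (-21.1, 5.10). ∠VTE = 107.9° gives TE at -45.0° from the x-axis; with |TE| = 27.0, E = (-1.99, -14.0). Then |KE| = |E − K| = 14.1.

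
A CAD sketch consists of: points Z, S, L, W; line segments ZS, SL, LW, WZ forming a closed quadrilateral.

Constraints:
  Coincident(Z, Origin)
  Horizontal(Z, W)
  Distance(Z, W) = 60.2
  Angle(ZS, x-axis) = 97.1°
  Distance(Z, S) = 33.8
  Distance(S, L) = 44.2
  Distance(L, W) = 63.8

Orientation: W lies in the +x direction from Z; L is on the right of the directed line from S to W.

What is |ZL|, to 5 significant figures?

10.974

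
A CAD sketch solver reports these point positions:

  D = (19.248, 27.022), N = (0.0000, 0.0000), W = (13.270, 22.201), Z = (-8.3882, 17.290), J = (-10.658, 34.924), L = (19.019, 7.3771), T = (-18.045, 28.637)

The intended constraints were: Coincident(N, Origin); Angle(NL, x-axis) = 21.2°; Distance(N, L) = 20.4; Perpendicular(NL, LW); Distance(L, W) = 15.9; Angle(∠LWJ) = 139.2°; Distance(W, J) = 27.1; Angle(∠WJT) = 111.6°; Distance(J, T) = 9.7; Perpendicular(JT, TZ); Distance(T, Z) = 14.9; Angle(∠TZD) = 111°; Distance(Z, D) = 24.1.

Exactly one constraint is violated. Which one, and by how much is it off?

Distance(Z, D) = 24.1 — off by 5.20.

N = (0.00, 0.00) ✓; NL at 21.20° ✓; |NL| = 20.40 ✓; ∠(NL, LW) = 90.00° ✓; |LW| = 15.90 ✓; ∠LWJ = 139.2° ✓; |WJ| = 27.10 ✓; ∠WJT = 111.6° ✓; |JT| = 9.700 ✓; ∠(JT, TZ) = 90.00° ✓; |TZ| = 14.90 ✓; ∠TZD = 111.0° ✓; |ZD| = 29.30 ✗.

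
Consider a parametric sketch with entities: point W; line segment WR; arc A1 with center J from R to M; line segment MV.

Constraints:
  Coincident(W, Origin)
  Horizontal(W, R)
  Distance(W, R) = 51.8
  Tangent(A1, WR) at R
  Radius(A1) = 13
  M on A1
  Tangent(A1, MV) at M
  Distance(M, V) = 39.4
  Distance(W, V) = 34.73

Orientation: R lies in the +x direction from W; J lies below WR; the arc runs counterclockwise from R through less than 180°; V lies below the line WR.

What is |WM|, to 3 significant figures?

42.8

Checks: |JM| = 13.00 ✓; ∠(JM, MV) = 90.00° ✓; |MV| = 39.40 ✓; |WV| = 34.73 ✓.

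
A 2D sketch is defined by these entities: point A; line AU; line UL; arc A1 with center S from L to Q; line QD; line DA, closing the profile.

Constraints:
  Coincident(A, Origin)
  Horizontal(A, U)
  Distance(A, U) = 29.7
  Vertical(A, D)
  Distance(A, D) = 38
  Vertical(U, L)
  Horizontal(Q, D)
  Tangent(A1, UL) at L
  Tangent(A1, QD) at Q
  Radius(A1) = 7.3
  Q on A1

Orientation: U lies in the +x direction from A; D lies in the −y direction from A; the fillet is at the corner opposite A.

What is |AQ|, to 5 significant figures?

44.111

The virtual corner opposite A is at (29.700, -38.000). Since A1 is tangent to UL there, SL ⟂ UL and A1 meets QD tangentially, so SQ is at right angles to QD, with radius 7.3, so the center S sits 7.3 in from both sides at S = (22.400, -30.700). That places the tangent points at L = (29.700, -30.700) on UL and Q = (22.400, -38.000) on QD. Then |AQ| = |Q − A| = 44.111.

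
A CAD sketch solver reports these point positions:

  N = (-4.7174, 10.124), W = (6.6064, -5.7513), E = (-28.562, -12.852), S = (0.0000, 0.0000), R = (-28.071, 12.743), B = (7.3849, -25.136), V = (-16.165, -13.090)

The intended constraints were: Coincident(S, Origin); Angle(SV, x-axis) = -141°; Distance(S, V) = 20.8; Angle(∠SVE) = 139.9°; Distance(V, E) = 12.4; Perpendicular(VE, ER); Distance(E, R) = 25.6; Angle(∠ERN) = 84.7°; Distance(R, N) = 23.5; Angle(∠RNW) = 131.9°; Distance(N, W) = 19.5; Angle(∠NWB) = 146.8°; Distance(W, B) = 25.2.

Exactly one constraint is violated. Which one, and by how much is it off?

Distance(W, B) = 25.2 — off by 5.80.

S = (0.00, 0.00) ✓; SV at -141.0° ✓; |SV| = 20.80 ✓; ∠SVE = 139.9° ✓; |VE| = 12.40 ✓; ∠(VE, ER) = 90.00° ✓; |ER| = 25.60 ✓; ∠ERN = 84.70° ✓; |RN| = 23.50 ✓; ∠RNW = 131.9° ✓; |NW| = 19.50 ✓; ∠NWB = 146.8° ✓; |WB| = 19.40 ✗.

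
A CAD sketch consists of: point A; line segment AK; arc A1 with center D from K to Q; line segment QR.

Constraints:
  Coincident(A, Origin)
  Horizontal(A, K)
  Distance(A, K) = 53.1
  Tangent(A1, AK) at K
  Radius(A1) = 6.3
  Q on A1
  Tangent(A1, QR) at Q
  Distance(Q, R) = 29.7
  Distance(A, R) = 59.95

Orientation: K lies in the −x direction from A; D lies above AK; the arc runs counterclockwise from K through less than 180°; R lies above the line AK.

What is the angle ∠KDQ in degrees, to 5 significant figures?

91.907°

A is at the origin; A and K share the same y with |AK| = 53.1 and K on the −x side, so K = (-53.100, 0.0000). Tangency of A1 to AK means the radius DK is perpendicular to AK, so D = K + (0, 6.3) = (-53.100, 6.3000). Since DQ ⟂ QR (tangency), |DR| = √(6.3² + 29.7²) = 30.361 regardless of where Q sits on A1. So R lies on both circle(A, 59.95) and circle(D, 30.361); the above-AK intersection is R = (-47.792, 36.193). Q is the foot of the tangent from R: Q = (-46.803, 6.5096).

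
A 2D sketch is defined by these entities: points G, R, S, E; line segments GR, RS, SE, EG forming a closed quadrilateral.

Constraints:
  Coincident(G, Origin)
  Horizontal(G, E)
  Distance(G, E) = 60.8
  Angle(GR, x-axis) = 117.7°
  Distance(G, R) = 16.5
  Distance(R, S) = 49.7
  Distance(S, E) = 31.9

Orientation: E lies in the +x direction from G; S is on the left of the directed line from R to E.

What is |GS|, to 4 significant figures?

47.95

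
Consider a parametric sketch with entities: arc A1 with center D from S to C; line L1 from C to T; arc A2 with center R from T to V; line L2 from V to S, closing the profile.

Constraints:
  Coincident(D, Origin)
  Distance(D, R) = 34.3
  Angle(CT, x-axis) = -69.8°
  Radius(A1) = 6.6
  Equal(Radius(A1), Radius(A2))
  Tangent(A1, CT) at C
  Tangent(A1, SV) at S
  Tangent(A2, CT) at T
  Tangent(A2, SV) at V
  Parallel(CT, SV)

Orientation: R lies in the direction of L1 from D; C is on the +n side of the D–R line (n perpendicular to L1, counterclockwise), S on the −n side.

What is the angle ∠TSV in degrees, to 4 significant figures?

21.05°

The slot axis is L1's direction at -69.8°, so u = (cos -69.8°, sin -69.8°) = (0.3453, -0.9385) and n = (−sin -69.8°, cos -69.8°) = (0.9385, 0.3453). D is at the origin and R lies 34.3 along u from D, so R = 34.3·u = (11.84, -32.19). Tangency of A1 to both parallel lines with radius 6.6 puts C and S at D ± 6.6·n: C = (6.194, 2.279), S = (-6.194, -2.279). Equal radii place T and V the same way about R: T = R + 6.6·n = (18.04, -29.91), V = R − 6.6·n = (5.650, -34.47). Then cos ∠TSV = ST·SV / (|ST||SV|), giving 21.05°.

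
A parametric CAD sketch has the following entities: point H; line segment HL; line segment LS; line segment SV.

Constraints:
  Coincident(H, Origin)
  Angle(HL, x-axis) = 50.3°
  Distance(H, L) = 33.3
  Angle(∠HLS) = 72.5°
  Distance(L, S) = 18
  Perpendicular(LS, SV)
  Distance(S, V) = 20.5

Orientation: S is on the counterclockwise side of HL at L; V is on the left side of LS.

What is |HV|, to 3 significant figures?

13.8

H is at the origin; HL runs at 50.3° with length 33.3, so L = 33.3·(cos 50.3°, sin 50.3°) = (21.3, 25.6). ∠HLS = 72.5°, so LS runs at 50.3° + (180° − 72.5°) = 158° from the x-axis; with |LS| = 18.0, S = L + 18.0·(cos 158°, sin 158°) = (4.61, 32.4). The perpendicularity gives SV at right angles to LS; with |SV| = 20.5 on the left of LS, V = S + 20.5·(-0.378, -0.926) = (-3.14, 13.4). Then |HV| = |V − H| = 13.8.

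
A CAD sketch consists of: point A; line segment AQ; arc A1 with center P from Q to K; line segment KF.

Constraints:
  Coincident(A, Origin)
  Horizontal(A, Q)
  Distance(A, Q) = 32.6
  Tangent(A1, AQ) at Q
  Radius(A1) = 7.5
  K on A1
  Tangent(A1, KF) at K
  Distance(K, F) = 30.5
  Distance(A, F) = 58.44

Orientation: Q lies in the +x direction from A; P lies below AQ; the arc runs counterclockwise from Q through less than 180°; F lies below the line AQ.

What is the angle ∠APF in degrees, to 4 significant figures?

128.6°

Checks: |PK| = 7.500 ✓; ∠(PK, KF) = 90.00° ✓; |KF| = 30.50 ✓; |AF| = 58.44 ✓.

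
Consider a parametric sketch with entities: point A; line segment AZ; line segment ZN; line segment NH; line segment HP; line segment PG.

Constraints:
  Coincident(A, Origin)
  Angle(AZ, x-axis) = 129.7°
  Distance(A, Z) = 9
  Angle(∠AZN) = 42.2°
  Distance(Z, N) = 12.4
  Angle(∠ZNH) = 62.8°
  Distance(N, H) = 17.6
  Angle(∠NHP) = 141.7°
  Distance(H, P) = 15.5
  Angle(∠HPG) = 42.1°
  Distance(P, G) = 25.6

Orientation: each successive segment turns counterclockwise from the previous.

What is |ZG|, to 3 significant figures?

1.47

∠NHP = 141.7° gives HP at 63.0° from the x-axis; with |HP| = 15.5, P = (16.7, 15.7). ∠HPG = 42.1° gives PG at -159° from the x-axis; with |PG| = 25.6, G = (-7.18, 6.57). Then |ZG| = |G − Z| = 1.47.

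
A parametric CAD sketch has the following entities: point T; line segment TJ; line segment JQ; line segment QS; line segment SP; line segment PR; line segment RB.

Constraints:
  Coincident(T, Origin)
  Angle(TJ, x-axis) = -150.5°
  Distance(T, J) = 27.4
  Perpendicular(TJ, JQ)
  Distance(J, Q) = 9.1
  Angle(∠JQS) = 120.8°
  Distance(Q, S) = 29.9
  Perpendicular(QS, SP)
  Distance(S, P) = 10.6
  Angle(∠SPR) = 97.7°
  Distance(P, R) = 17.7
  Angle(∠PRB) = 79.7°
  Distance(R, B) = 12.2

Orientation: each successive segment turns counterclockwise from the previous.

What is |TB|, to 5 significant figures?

21.890

∠SPR = 97.7° gives PR at 171.00° from the x-axis; with |PR| = 17.7, R = (-6.7160, -8.7248). ∠PRB = 79.7° gives RB at -88.700° from the x-axis; with |RB| = 12.2, B = (-6.4392, -20.922). Then |TB| = |B − T| = 21.890.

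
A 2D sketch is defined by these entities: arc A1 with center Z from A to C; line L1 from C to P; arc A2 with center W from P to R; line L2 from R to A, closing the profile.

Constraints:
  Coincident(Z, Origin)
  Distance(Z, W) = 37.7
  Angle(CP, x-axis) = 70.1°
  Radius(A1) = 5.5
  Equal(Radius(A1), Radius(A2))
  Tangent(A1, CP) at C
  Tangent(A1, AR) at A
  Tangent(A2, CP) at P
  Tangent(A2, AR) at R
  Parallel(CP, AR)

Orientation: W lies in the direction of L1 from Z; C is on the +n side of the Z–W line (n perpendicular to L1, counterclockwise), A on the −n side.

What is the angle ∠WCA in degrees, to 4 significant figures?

81.70°

The slot axis is L1's direction at 70.1°, so u = (cos 70.1°, sin 70.1°) = (0.3404, 0.9403) and n = (−sin 70.1°, cos 70.1°) = (-0.9403, 0.3404). Z is at the origin and W lies 37.7 along u from Z, so W = 37.7·u = (12.83, 35.45). Tangency of A1 to both parallel lines with radius 5.5 puts C and A at Z ± 5.5·n: C = (-5.172, 1.872), A = (5.172, -1.872). Then cos ∠WCA = CW·CA / (|CW||CA|), giving 81.70°.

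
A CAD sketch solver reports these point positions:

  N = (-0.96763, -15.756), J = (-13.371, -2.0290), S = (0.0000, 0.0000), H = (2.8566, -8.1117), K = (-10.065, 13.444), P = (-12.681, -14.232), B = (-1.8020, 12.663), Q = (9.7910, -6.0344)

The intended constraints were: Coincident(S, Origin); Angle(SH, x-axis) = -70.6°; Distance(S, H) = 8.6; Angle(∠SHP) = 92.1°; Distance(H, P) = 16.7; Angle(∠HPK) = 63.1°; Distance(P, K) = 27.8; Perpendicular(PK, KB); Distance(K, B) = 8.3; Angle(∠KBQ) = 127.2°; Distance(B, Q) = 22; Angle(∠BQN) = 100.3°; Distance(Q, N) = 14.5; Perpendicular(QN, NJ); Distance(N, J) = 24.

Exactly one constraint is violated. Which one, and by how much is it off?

Distance(N, J) = 24 — off by 5.50.

S = (0.00, 0.00) ✓; SH at -70.60° ✓; |SH| = 8.600 ✓; ∠SHP = 92.10° ✓; |HP| = 16.70 ✓; ∠HPK = 63.10° ✓; |PK| = 27.80 ✓; ∠(PK, KB) = 90.00° ✓; |KB| = 8.300 ✓; ∠KBQ = 127.2° ✓; |BQ| = 22.00 ✓; ∠BQN = 100.3° ✓; |QN| = 14.50 ✓; ∠(QN, NJ) = 90.00° ✓; |NJ| = 18.50 ✗.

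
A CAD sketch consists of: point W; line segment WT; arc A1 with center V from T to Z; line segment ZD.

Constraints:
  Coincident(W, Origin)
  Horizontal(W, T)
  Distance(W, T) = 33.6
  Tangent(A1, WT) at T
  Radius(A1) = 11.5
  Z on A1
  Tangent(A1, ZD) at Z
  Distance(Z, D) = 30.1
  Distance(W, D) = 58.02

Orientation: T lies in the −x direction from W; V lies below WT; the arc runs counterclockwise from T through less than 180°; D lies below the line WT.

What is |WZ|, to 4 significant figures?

46.95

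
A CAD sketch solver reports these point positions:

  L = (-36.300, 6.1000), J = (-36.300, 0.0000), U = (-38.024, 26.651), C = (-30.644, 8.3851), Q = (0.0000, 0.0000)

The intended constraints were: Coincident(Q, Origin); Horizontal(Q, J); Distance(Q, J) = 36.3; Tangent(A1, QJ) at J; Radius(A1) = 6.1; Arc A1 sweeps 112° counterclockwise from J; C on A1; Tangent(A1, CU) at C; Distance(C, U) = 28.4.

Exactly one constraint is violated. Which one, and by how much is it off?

Distance(C, U) = 28.4 — off by 8.70.

Q = (0.00, 0.00) ✓; Q.y = 0.00, J.y = 0.00 ✓; |QJ| = 36.30 ✓; ∠(LJ, JQ) = 90.00° ✓; |LJ| = 6.100 ✓; bearing(L→C) − bearing(L→J) = 112.0° ✓; |LC| = 6.100 ✓; ∠(LC, CU) = 90.00° ✓; |CU| = 19.70 ✗.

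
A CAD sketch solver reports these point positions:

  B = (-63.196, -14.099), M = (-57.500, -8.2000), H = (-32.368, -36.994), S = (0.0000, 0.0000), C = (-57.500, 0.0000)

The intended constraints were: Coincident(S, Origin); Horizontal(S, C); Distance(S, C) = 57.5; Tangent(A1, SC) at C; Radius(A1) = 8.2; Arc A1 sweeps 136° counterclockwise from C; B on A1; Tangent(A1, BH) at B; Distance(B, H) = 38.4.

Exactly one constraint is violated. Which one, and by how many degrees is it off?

Tangent(A1, BH) at B — off by 7.40°.

S = (0.00, 0.00) ✓; S.y = 0.00, C.y = 0.00 ✓; |SC| = 57.50 ✓; ∠(MC, CS) = 90.00° ✓; |MC| = 8.200 ✓; bearing(M→B) − bearing(M→C) = 136.0° ✓; |MB| = 8.200 ✓; ∠(MB, BH) = 82.60° ✗; |BH| = 38.40 ✓.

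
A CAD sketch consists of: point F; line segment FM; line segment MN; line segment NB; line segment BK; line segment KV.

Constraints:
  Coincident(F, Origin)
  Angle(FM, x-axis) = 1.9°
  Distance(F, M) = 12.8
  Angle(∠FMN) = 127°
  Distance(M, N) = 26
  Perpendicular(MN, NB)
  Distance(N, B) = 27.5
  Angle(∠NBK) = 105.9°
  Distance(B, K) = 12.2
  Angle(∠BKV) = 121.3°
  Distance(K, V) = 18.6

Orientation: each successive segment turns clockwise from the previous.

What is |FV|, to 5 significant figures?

11.532

∠NBK = 105.9° gives BK at 144.80° from the x-axis; with |BK| = 12.2, K = (-2.2509, -30.046). ∠BKV = 121.3° gives KV at 86.100° from the x-axis; with |KV| = 18.6, V = (-0.98577, -11.490). Then |FV| = |V − F| = 11.532.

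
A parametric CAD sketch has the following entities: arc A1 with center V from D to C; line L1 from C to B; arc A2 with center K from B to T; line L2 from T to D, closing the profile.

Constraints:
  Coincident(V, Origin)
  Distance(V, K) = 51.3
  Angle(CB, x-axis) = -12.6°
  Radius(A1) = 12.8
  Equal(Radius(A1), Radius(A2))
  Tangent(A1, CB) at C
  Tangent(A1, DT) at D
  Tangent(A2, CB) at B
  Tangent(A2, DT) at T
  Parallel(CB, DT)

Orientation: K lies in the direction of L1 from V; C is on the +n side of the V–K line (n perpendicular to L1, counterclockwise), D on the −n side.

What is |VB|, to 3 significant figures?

52.9

The slot axis is L1's direction at -12.6°, so u = (cos -12.6°, sin -12.6°) = (0.976, -0.218) and n = (−sin -12.6°, cos -12.6°) = (0.218, 0.976). V is at the origin and K lies 51.3 along u from V, so K = 51.3·u = (50.1, -11.2). Tangency of A1 to both parallel lines with radius 12.8 puts C and D at V ± 12.8·n: C = (2.79, 12.5), D = (-2.79, -12.5). Equal radii place B and T the same way about K: B = K + 12.8·n = (52.9, 1.30), T = K − 12.8·n = (47.3, -23.7). Then |VB| = |B − V| = 52.9.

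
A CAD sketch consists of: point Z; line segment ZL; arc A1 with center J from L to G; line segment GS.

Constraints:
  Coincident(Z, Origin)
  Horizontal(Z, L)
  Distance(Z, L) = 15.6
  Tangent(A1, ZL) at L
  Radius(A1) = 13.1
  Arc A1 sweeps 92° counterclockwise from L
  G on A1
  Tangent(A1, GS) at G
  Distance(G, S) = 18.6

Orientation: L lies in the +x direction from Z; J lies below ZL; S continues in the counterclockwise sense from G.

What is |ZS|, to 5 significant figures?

32.301

On A1, L sits at bearing 90° from J; a 92° counterclockwise sweep puts G at bearing 182°, so G = J + 13.1·(cos 182°, sin 182°) = (2.5080, -13.557). The tangent condition forces JG to be normal to GS, so GS runs along (−sin 182°, cos 182°); with |GS| = 18.6, S = (3.1571, -32.146). Then |ZS| = |S − Z| = 32.301.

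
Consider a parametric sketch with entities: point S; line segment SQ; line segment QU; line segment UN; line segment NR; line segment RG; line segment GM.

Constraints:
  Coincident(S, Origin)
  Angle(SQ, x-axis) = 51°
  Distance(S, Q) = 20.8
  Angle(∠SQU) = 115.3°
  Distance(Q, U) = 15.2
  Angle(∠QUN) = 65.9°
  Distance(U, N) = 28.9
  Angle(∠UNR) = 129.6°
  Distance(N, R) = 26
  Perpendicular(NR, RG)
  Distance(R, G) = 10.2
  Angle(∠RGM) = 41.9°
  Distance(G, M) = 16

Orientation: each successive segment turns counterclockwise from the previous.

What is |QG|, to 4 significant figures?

33.86

S is at the origin; SQ runs at 51.0° with length 20.8, so Q = (13.09, 16.16). ∠SQU = 115.3° gives QU at 115.7° from the x-axis; with |QU| = 15.2, U = (6.498, 29.86). ∠QUN = 65.9° gives UN at -130.2° from the x-axis; with |UN| = 28.9, N = (-12.16, 7.787). ∠UNR = 129.6° gives NR at -79.80° from the x-axis; with |NR| = 26.0, R = (-7.551, -17.80). The perpendicularity gives RG at right angles to NR, so RG runs at 10.20°; with |RG| = 10.2, G = (2.488, -16.00). Then |QG| = |G − Q| = 33.86.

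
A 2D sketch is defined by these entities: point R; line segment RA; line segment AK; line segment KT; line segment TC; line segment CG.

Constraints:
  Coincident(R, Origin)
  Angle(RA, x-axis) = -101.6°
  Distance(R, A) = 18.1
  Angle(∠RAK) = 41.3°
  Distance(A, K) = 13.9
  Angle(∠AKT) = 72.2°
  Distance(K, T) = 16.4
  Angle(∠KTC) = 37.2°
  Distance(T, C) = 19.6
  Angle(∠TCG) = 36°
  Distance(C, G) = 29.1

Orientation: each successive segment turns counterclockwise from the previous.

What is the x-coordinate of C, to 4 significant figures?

-0.01170

R is at the origin; RA runs at -101.6° with length 18.1, so A = (-3.640, -17.73). ∠RAK = 41.3° gives AK at 37.10° from the x-axis; with |AK| = 13.9, K = (7.447, -9.346). ∠AKT = 72.2° gives KT at 144.9° from the x-axis; with |KT| = 16.4, T = (-5.971, 0.08437). ∠KTC = 37.2° gives TC at -72.30° from the x-axis; with |TC| = 19.6, C = (-0.01170, -18.59). So C.x = -0.01170.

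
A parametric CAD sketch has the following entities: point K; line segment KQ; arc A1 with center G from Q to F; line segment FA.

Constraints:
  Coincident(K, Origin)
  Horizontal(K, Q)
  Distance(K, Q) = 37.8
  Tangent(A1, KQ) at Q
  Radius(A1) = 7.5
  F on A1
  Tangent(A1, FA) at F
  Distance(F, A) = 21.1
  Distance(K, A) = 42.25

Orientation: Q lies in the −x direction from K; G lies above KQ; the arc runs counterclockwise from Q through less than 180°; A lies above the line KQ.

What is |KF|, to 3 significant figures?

31.3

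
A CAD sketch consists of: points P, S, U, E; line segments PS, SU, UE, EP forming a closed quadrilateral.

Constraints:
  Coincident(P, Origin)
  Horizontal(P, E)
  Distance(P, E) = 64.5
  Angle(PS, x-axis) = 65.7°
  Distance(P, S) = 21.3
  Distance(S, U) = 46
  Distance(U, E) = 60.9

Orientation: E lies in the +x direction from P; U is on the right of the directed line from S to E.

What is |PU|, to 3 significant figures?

28.3

Checks: |SU| = 46.00 ✓; |UE| = 60.90 ✓.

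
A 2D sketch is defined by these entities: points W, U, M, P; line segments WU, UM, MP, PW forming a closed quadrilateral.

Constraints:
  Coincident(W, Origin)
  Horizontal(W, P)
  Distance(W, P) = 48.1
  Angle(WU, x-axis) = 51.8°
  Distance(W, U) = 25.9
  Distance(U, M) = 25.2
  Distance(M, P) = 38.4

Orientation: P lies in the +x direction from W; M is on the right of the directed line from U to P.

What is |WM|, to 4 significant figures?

10.73

Checks: |UM| = 25.20 ✓; |MP| = 38.40 ✓.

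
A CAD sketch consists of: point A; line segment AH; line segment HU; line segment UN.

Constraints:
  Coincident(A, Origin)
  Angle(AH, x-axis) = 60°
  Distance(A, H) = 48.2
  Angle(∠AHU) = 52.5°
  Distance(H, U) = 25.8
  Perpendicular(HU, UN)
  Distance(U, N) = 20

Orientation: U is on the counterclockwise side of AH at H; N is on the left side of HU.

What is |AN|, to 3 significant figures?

18.6

∠AHU = 52.5°, so HU runs at 60.0° + (180° − 52.5°) = 188° from the x-axis; with |HU| = 25.8, U = H + 25.8·(cos 188°, sin 188°) = (-1.48, 38.4). The perpendicularity gives UN at right angles to HU; with |UN| = 20.0 on the left of HU, N = U + 20.0·(0.131, -0.991) = (1.13, 18.5). Then |AN| = |N − A| = 18.6.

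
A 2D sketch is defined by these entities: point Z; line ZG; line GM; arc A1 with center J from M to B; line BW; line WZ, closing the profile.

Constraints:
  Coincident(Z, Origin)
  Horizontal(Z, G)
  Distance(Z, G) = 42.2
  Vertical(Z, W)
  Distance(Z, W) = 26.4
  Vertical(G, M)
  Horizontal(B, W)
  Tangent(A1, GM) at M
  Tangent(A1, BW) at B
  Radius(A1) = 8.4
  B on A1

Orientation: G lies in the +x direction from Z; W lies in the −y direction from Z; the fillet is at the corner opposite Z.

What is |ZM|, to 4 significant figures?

45.88

Z is at the origin; ZG is horizontal with |ZG| = 42.2 and G on the +x side, so G = (42.20, 0.000). Z and W share the same x with |ZW| = 26.4 and W on the −y side, so W = (0.000, -26.40). The virtual corner opposite Z is at (42.20, -26.40). Since A1 is tangent to GM there, JM ⟂ GM and tangency of A1 to BW means the radius JB is perpendicular to BW, with radius 8.4, so the center J sits 8.4 in from both sides at J = (33.80, -18.00). That places the tangent points at M = (42.20, -18.00) on GM and B = (33.80, -26.40) on BW. Then |ZM| = |M − Z| = 45.88.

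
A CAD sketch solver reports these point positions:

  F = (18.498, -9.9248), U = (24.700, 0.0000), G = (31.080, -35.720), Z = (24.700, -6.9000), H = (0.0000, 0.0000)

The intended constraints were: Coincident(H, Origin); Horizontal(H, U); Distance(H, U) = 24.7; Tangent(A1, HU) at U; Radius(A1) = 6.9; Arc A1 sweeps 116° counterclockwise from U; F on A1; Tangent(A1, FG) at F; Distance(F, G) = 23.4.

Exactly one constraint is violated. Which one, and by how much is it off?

Distance(F, G) = 23.4 — off by 5.30.

H = (0.00, 0.00) ✓; H.y = 0.00, U.y = 0.00 ✓; |HU| = 24.70 ✓; ∠(ZU, UH) = 90.00° ✓; |ZU| = 6.900 ✓; bearing(Z→F) − bearing(Z→U) = 116.0° ✓; |ZF| = 6.900 ✓; ∠(ZF, FG) = 90.00° ✓; |FG| = 28.70 ✗.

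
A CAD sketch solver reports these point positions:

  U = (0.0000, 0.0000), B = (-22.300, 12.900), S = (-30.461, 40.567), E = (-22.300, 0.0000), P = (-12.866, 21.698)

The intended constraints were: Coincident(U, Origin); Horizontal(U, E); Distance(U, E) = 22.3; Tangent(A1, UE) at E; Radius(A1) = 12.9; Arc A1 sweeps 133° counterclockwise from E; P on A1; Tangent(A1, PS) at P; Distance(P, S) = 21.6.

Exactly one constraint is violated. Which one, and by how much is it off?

Distance(P, S) = 21.6 — off by 4.20.

U = (0.00, 0.00) ✓; U.y = 0.00, E.y = 0.00 ✓; |UE| = 22.30 ✓; ∠(BE, EU) = 90.00° ✓; |BE| = 12.90 ✓; bearing(B→P) − bearing(B→E) = 133.0° ✓; |BP| = 12.90 ✓; ∠(BP, PS) = 90.00° ✓; |PS| = 25.80 ✗.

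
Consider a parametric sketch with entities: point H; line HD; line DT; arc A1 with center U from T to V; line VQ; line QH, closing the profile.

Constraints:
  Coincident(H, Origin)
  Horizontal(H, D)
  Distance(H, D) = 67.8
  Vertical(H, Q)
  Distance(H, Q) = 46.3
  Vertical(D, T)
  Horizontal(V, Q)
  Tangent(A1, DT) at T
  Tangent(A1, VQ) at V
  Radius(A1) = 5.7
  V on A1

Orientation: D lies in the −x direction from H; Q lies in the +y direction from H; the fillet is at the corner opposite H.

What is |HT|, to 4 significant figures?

79.03

The virtual corner opposite H is at (-67.80, 46.30). The tangent condition forces UT to be normal to DT and since A1 is tangent to VQ there, UV ⟂ VQ, with radius 5.7, so the center U sits 5.7 in from both sides at U = (-62.10, 40.60). That places the tangent points at T = (-67.80, 40.60) on DT and V = (-62.10, 46.30) on VQ. Then |HT| = |T − H| = 79.03.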